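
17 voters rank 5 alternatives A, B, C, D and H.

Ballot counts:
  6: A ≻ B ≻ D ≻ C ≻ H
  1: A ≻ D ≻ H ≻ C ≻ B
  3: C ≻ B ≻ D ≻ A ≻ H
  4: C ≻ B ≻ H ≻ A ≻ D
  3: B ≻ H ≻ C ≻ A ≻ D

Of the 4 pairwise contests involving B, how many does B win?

B against each rival (17 voters):
B vs A: B, 10–7.
B–C: B 9–8.
B vs D: B wins 16–1.
B vs H: B is ranked higher on 6+3+4+3 = 16 ballots, H on 1. B wins 16–1.
B beats A, C, D, H — 4 pairwise wins.

4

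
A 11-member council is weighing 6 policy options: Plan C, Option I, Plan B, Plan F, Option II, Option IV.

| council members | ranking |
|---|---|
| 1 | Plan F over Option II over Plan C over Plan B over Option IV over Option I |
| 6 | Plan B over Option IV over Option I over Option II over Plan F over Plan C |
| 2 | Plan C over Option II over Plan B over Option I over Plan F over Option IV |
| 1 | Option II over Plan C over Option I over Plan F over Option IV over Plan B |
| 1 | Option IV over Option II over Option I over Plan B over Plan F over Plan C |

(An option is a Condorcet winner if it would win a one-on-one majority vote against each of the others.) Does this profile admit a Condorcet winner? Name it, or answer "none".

Pairwise majorities:
Plan C vs Option I: Option I wins 7–4.
Plan C vs Plan B: Plan C is ranked higher on 1+2+1 = 4 ballots, Plan B on 7. Plan B wins 7–4.
Plan C–Plan F: Plan F 8–3.
Plan C vs Option II: 2 to 9, Option II.
Plan C–Option IV: Option IV 7–4.
Option I–Plan B: Plan B 9–2.
Option I vs Plan F: 6+2+1+1 = 10 for Option I, 1 for Plan F — Option I by 10–1.
Option I vs Option II: Option I, 6–5.
Option I vs Option IV: 2+1 = 3 for Option I, 8 for Option IV — Option IV by 8–3.
Plan B vs Plan F: 6+2+1 = 9 for Plan B, 2 for Plan F — Plan B by 9–2.
Plan B–Option II: Plan B 6–5.
Plan B–Option IV: Plan B 9–2.
Plan F vs Option II: Plan F is ranked higher on 1 ballot, Option II on 10. Option II wins 10–1.
Plan F vs Option IV: Plan F preferred on 1+2+1 = 4 ballots; Option IV wins 7–4.
Option II vs Option IV: Option II is ranked higher on 1+2+1 = 4 ballots, Option IV on 7. Option IV wins 7–4.
Plan B beats each of Plan C, Option I, Plan F, Option II, Option IV — Plan B is the Condorcet winner.

Plan B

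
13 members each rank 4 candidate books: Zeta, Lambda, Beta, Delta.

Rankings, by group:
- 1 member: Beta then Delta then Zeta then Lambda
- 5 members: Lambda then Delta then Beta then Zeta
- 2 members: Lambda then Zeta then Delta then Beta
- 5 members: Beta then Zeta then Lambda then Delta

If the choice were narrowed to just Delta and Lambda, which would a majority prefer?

Lambda

Ballots ranking Delta above Lambda: 1.
Ballots ranking Lambda above Delta: 13 − 1 = 12.
Lambda wins the head-to-head 12–1.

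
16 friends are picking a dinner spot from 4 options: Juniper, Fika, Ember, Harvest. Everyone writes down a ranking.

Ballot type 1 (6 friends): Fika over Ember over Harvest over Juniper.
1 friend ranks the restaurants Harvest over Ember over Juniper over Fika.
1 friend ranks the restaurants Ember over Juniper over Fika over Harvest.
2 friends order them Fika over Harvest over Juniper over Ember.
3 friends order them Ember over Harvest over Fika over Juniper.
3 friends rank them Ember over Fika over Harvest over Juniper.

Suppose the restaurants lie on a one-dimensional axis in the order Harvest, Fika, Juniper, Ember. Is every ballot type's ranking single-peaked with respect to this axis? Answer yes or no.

Axis positions: Harvest=1, Fika=2, Juniper=3, Ember=4.
Ballot type 1: ranking walks positions 2-4-1-3; Ember is ranked above Juniper even though Juniper lies between Ember and the peak Fika on the axis — preferences dip and rise again. Not single-peaked.
Ballot type 2: ranking walks positions 1-4-3-2; Ember is ranked above Fika even though Fika lies between Ember and the peak Harvest on the axis — preferences dip and rise again. Not single-peaked.
Ballot type 3 (peak Ember at position 4): ranking walks positions 4-3-2-1, expanding outward from the peak — single-peaked.
Ballot type 4 (peak Fika at position 2): ranking walks positions 2-1-3-4, expanding outward from the peak — single-peaked.
Ballot type 5: ranking walks positions 4-1-2-3; Harvest is ranked above Juniper even though Juniper lies between Harvest and the peak Ember on the axis — preferences dip and rise again. Not single-peaked.
Ballot type 6: ranking walks positions 4-2-1-3; Fika is ranked above Juniper even though Juniper lies between Fika and the peak Ember on the axis — preferences dip and rise again. Not single-peaked.
Ballot type 1 violates single-peakedness, so the profile is not single-peaked on this axis.

no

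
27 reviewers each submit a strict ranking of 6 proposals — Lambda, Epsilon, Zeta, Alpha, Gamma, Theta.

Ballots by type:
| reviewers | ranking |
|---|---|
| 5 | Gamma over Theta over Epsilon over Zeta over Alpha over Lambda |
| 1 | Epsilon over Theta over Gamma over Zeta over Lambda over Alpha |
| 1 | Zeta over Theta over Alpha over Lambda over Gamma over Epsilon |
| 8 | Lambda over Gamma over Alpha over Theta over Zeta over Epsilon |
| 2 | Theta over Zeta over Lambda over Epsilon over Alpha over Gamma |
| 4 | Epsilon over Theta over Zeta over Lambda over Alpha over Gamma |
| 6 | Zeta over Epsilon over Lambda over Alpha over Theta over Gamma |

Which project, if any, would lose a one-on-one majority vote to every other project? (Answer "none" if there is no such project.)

none

Pairwise majorities:
Lambda vs Epsilon: Lambda preferred on 1+8+2 = 11 ballots; Epsilon wins 16–11.
Lambda vs Zeta: Lambda preferred on 8 ballots; Zeta wins 19–8.
Lambda vs Alpha: Lambda wins 21–6.
Lambda vs Gamma: Lambda wins 21–6.
Lambda vs Theta: 14 to 13, Lambda.
Epsilon vs Zeta: Zeta, 17–10.
Epsilon vs Alpha: 5+1+2+4+6 = 18 for Epsilon, 9 for Alpha — Epsilon by 18–9.
Epsilon vs Gamma: Gamma wins 14–13.
Epsilon vs Theta: Theta wins 16–11.
Zeta vs Alpha: 5+1+1+2+4+6 = 19 for Zeta, 8 for Alpha — Zeta by 19–8.
Zeta vs Gamma: Zeta is ranked higher on 1+2+4+6 = 13 ballots, Gamma on 14. Gamma wins 14–13.
Zeta–Theta: Theta 20–7.
Alpha vs Gamma: Gamma wins 14–13.
Alpha vs Theta: Alpha wins 14–13.
Gamma vs Theta: Theta wins 14–13.
Each project has at least one pairwise win (Lambda beats Alpha; Epsilon beats Lambda; Zeta beats Lambda; Alpha beats Theta; Gamma beats Epsilon; Theta beats Epsilon) — no Condorcet loser.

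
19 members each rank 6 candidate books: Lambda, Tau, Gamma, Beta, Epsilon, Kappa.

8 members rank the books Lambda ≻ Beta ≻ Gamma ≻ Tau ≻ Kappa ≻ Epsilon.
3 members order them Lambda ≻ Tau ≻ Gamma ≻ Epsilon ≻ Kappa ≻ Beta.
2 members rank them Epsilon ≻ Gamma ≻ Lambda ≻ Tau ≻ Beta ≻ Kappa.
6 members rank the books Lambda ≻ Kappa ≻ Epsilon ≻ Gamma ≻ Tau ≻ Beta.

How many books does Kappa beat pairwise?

1

Kappa against each rival (19 members):
Kappa vs Lambda: 0 for Kappa, 19 for Lambda — Lambda by 19–0.
Kappa vs Tau: Tau wins 13–6.
Kappa vs Gamma: Kappa preferred on 6 ballots; Gamma wins 13–6.
Kappa vs Beta: 9 to 10, Beta.
Kappa vs Epsilon: Kappa wins 14–5.
Kappa beats Epsilon; loses to Lambda, Tau, Gamma, Beta — 1 pairwise win.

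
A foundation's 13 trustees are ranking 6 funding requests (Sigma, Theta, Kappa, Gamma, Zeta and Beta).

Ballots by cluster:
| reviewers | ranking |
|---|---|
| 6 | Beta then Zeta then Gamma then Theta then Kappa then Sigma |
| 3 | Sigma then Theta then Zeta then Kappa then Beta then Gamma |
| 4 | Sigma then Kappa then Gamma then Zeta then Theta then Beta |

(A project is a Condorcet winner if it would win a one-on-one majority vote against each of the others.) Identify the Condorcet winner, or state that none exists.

Sigma

Check each pair by majority over 13 ballots:
Sigma vs Theta: 7 to 6, Sigma.
Sigma vs Kappa: 7 to 6, Sigma.
Sigma vs Gamma: 3+4 = 7 for Sigma, 6 for Gamma — Sigma by 7–6.
Sigma vs Zeta: 3+4 = 7 for Sigma, 6 for Zeta — Sigma by 7–6.
Sigma vs Beta: Sigma is ranked higher on 3+4 = 7 ballots, Beta on 6. Sigma wins 7–6.
Theta vs Kappa: Theta preferred on 6+3 = 9 ballots; Theta wins 9–4.
Theta vs Gamma: 3 to 10, Gamma.
Theta vs Zeta: 3 to 10, Zeta.
Theta vs Beta: Theta is ranked higher on 3+4 = 7 ballots, Beta on 6. Theta wins 7–6.
Kappa vs Gamma: Kappa is ranked higher on 3+4 = 7 ballots, Gamma on 6. Kappa wins 7–6.
Kappa vs Zeta: Kappa preferred on 4 ballots; Zeta wins 9–4.
Kappa vs Beta: 7 to 6, Kappa.
Gamma vs Zeta: 4 for Gamma, 9 for Zeta — Zeta by 9–4.
Gamma vs Beta: Gamma preferred on 4 ballots; Beta wins 9–4.
Zeta vs Beta: 7 to 6, Zeta.
Only Sigma has no losses; Sigma is the Condorcet winner.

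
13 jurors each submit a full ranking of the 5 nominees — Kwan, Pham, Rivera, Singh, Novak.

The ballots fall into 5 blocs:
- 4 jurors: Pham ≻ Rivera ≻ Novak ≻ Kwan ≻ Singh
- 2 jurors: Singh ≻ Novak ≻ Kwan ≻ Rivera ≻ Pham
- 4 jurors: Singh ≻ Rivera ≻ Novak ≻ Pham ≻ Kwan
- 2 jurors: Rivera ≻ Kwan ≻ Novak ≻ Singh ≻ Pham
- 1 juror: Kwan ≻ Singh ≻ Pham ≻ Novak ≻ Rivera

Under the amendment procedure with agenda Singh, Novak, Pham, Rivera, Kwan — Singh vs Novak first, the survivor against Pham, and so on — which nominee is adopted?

Round 1: Singh vs Novak — 7–6, Singh advances.
Round 2: Singh vs Pham — 9–4, Singh advances.
Round 3: Singh vs Rivera — 7–6, Singh advances.
Round 4: Singh vs Kwan — 6–7, Kwan advances.
The agenda winner is Kwan.

Kwan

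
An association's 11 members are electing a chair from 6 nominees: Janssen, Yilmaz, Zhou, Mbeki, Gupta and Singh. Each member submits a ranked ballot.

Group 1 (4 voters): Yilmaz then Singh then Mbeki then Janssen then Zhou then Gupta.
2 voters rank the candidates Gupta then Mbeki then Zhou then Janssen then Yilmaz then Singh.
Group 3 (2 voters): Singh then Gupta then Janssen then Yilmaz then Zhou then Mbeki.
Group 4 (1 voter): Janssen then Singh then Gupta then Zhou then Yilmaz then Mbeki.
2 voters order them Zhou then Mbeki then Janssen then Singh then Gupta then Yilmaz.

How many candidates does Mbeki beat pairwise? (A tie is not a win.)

Mbeki against each rival (11 voters):
Mbeki vs Janssen: Mbeki wins 8–3.
Mbeki vs Yilmaz: 4 to 7, Yilmaz.
Mbeki–Zhou: Mbeki 6–5.
Mbeki vs Gupta: Mbeki preferred on 4+2 = 6 ballots; Mbeki wins 6–5.
Mbeki vs Singh: 4 to 7, Singh.
Mbeki beats Janssen, Zhou, Gupta; loses to Yilmaz, Singh — 3 pairwise wins.

3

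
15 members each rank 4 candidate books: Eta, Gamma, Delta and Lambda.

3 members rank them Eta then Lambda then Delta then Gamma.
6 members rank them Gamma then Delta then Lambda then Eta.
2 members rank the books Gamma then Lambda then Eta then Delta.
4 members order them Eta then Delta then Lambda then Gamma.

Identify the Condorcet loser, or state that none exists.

Head-to-head results (15 members):
Eta vs Gamma: 7 to 8, Gamma.
Eta vs Delta: Eta wins 9–6.
Eta–Lambda: Lambda 8–7.
Gamma vs Delta: Gamma preferred on 6+2 = 8 ballots; Gamma wins 8–7.
Gamma–Lambda: Gamma 8–7.
Delta vs Lambda: Delta wins 10–5.
Each book has at least one pairwise win (Eta beats Delta; Gamma beats Eta; Delta beats Lambda; Lambda beats Eta) — no Condorcet loser.

none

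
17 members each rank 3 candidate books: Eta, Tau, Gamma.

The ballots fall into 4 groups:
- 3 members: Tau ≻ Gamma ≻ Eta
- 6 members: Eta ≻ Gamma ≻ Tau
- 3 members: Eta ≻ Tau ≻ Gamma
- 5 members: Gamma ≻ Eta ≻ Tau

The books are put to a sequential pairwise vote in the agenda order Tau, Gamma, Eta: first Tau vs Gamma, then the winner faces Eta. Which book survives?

Eta

Round 1: Tau vs Gamma — 6–11, Gamma advances.
Round 2: Gamma vs Eta — 8–9, Eta advances.
The agenda winner is Eta.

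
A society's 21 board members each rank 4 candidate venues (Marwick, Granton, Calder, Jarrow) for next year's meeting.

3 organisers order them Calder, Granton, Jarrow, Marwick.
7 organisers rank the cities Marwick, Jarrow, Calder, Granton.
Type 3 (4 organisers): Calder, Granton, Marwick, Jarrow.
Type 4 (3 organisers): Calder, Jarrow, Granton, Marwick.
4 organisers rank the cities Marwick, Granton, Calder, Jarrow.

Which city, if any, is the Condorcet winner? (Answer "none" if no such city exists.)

Marwick

Pairwise majorities:
Marwick vs Granton: Marwick wins 11–10.
Marwick vs Calder: Marwick, 11–10.
Marwick vs Jarrow: Marwick wins 15–6.
Granton vs Calder: Calder, 17–4.
Granton vs Jarrow: Granton wins 11–10.
Calder vs Jarrow: Calder, 14–7.
Marwick beats each of Granton, Calder, Jarrow — Marwick is the Condorcet winner.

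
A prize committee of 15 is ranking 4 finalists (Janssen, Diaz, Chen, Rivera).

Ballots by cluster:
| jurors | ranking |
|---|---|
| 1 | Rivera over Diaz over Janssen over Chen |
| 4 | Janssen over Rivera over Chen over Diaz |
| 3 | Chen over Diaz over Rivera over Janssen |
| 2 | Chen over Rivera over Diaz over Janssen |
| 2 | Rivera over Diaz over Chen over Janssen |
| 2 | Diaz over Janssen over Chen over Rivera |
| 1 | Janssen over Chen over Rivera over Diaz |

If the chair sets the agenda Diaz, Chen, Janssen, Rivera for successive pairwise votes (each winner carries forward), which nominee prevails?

Rivera

Round 1: Diaz vs Chen — 5–10, Chen advances.
Round 2: Chen vs Janssen — 7–8, Janssen advances.
Round 3: Janssen vs Rivera — 7–8, Rivera advances.
Rivera survives the agenda.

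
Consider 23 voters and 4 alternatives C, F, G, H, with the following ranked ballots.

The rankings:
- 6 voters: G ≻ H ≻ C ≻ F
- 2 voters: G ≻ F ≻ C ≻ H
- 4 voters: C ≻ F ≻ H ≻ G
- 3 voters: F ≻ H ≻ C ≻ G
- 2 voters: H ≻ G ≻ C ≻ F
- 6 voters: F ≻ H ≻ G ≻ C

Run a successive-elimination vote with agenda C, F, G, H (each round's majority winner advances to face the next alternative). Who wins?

Round 1: C vs F — 12–11, C advances.
Round 2: C vs G — 7–16, G advances.
Round 3: G vs H — 8–15, H advances.
The agenda winner is H.

H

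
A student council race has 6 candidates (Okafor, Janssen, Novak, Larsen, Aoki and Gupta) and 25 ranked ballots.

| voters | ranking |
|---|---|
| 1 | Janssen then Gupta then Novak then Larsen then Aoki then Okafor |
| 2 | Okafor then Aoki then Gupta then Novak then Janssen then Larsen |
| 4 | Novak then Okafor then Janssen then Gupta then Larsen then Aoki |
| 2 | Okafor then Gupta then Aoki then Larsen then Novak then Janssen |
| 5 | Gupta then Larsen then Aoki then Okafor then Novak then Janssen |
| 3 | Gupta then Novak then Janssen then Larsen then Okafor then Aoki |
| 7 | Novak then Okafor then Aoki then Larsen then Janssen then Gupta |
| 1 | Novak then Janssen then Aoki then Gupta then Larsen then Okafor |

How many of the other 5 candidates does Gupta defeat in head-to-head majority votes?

3

Gupta against each rival (25 voters):
Gupta–Okafor: Okafor 15–10.
Gupta vs Janssen: Janssen, 13–12.
Gupta–Novak: Gupta 13–12.
Gupta–Larsen: Gupta 18–7.
Gupta vs Aoki: Gupta is ranked higher on 1+4+2+5+3 = 15 ballots, Aoki on 10. Gupta wins 15–10.
Gupta beats Novak, Larsen, Aoki; loses to Okafor, Janssen — 3 pairwise wins.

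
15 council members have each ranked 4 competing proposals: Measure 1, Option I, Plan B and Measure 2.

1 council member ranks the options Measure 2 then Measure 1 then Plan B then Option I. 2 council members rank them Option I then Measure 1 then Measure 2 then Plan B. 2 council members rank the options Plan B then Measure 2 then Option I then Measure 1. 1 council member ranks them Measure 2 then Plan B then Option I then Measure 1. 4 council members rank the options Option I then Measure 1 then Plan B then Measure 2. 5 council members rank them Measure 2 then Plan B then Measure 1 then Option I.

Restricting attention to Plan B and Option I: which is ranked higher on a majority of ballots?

Plan B

Ballots ranking Plan B above Option I: 1 + 2 + 1 + 5 = 9.
Ballots ranking Option I above Plan B: 15 − 9 = 6.
Plan B wins the head-to-head 9–6.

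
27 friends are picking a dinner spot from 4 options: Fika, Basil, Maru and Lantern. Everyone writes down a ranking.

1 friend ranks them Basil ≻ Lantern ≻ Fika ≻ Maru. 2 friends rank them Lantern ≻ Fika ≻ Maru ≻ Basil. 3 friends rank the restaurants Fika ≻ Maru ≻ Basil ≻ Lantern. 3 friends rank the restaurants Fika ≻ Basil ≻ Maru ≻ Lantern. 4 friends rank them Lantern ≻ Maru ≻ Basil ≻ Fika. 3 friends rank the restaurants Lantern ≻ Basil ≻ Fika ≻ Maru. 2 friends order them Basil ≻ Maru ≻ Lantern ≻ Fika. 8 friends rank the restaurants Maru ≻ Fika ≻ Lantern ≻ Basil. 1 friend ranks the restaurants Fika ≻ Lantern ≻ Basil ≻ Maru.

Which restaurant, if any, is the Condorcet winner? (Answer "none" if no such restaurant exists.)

Head-to-head results (27 friends):
Fika–Basil: Fika 17–10.
Fika–Maru: Maru 14–13.
Fika vs Lantern: 15 to 12, Fika.
Basil–Maru: Maru 17–10.
Basil vs Lantern: Basil is ranked higher on 1+3+3+2 = 9 ballots, Lantern on 18. Lantern wins 18–9.
Maru vs Lantern: Maru is ranked higher on 3+3+2+8 = 16 ballots, Lantern on 11. Maru wins 16–11.
Maru beats each of Fika, Basil, Lantern — Maru is the Condorcet winner.

Maru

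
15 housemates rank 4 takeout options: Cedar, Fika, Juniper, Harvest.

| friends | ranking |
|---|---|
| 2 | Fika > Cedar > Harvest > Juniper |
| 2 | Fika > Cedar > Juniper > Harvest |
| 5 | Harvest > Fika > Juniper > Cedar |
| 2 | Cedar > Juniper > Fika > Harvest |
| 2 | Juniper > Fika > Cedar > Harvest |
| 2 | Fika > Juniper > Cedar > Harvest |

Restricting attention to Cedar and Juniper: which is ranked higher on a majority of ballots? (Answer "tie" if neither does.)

Juniper

Ballots ranking Cedar above Juniper: 2 + 2 + 2 = 6.
Ballots ranking Juniper above Cedar: 15 − 6 = 9.
Juniper wins the head-to-head 9–6.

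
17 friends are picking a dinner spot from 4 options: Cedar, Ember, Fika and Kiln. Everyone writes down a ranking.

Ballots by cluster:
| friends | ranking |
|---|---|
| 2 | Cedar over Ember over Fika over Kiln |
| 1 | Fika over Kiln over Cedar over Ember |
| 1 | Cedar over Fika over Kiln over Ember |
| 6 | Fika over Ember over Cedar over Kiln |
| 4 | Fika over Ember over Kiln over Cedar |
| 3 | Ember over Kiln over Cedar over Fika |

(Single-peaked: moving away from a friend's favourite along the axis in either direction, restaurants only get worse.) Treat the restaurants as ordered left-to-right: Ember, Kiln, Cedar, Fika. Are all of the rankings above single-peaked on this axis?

Axis positions: Ember=1, Kiln=2, Cedar=3, Fika=4.
Cluster 1: ranking walks positions 3-1-4-2; Ember is ranked above Kiln even though Kiln lies between Ember and the peak Cedar on the axis — preferences dip and rise again. Not single-peaked.
Cluster 2: ranking walks positions 4-2-3-1; Kiln is ranked above Cedar even though Cedar lies between Kiln and the peak Fika on the axis — preferences dip and rise again. Not single-peaked.
Cluster 3 (peak Cedar at position 3): ranking walks positions 3-4-2-1, expanding outward from the peak — single-peaked.
Cluster 4: ranking walks positions 4-1-3-2; Ember is ranked above Cedar even though Cedar lies between Ember and the peak Fika on the axis — preferences dip and rise again. Not single-peaked.
Cluster 5: ranking walks positions 4-1-2-3; Ember is ranked above Cedar even though Cedar lies between Ember and the peak Fika on the axis — preferences dip and rise again. Not single-peaked.
Cluster 6 (peak Ember at position 1): ranking walks positions 1-2-3-4, expanding outward from the peak — single-peaked.
Cluster 1 violates single-peakedness, so the profile is not single-peaked on this axis.

no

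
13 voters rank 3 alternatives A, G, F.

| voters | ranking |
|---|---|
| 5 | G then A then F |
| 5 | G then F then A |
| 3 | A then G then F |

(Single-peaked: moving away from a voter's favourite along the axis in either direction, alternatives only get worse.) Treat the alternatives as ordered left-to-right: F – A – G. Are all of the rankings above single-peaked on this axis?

no

Axis positions: F=1, A=2, G=3.
Bloc 1 (peak G at position 3): ranking walks positions 3-2-1, expanding outward from the peak — single-peaked.
Bloc 2: ranking walks positions 3-1-2; F is ranked above A even though A lies between F and the peak G on the axis — preferences dip and rise again. Not single-peaked.
Bloc 3 (peak A at position 2): ranking walks positions 2-3-1, expanding outward from the peak — single-peaked.
Bloc 2 violates single-peakedness, so the profile is not single-peaked on this axis.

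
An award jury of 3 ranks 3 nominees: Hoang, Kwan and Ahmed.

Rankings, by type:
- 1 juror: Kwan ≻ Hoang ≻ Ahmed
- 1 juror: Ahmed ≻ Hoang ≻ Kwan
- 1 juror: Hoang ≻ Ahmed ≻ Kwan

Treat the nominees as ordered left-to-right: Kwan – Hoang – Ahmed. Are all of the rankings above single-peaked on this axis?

yes

Axis positions: Kwan=1, Hoang=2, Ahmed=3.
Type 1 (peak Kwan at position 1): ranking walks positions 1-2-3, expanding outward from the peak — single-peaked.
Type 2 (peak Ahmed at position 3): ranking walks positions 3-2-1, expanding outward from the peak — single-peaked.
Type 3 (peak Hoang at position 2): ranking walks positions 2-3-1, expanding outward from the peak — single-peaked.
Every ranking is single-peaked on this axis.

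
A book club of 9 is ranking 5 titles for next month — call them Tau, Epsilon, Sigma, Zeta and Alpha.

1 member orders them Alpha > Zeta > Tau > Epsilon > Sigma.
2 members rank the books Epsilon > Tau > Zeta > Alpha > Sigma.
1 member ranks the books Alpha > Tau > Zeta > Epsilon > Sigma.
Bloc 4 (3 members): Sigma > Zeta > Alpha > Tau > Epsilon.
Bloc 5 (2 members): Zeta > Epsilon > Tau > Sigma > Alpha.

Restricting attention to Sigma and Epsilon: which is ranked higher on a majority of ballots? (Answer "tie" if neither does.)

Epsilon

Ballots ranking Sigma above Epsilon: 3.
Ballots ranking Epsilon above Sigma: 9 − 3 = 6.
Epsilon wins the head-to-head 6–3.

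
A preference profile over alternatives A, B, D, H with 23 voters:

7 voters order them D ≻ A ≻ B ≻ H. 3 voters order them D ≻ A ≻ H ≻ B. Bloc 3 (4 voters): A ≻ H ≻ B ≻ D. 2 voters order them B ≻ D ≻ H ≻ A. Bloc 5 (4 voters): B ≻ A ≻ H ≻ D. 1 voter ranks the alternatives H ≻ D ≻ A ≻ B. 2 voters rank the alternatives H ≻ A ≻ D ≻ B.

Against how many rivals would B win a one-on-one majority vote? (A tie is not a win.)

B against each rival (23 voters):
B vs A: A, 17–6.
B vs D: D wins 13–10.
B vs H: B is ranked higher on 7+2+4 = 13 ballots, H on 10. B wins 13–10.
B beats H; loses to A, D — 1 pairwise win.

1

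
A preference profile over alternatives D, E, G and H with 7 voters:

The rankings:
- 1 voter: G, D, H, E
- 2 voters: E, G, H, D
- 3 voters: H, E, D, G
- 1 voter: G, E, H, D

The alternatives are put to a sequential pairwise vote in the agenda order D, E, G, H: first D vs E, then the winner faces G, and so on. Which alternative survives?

H

Round 1: D vs E — 1–6, E advances.
Round 2: E vs G — 5–2, E advances.
Round 3: E vs H — 3–4, H advances.
H survives the agenda.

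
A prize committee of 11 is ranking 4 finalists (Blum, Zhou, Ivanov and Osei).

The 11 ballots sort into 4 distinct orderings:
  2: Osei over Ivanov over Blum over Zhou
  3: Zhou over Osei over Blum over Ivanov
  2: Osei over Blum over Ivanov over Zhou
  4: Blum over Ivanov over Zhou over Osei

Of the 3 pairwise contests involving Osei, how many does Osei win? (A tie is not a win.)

2

Osei against each rival (11 jurors):
Osei vs Blum: Osei preferred on 2+3+2 = 7 ballots; Osei wins 7–4.
Osei vs Zhou: Zhou, 7–4.
Osei vs Ivanov: Osei preferred on 2+3+2 = 7 ballots; Osei wins 7–4.
Osei beats Blum, Ivanov; loses to Zhou — 2 pairwise wins.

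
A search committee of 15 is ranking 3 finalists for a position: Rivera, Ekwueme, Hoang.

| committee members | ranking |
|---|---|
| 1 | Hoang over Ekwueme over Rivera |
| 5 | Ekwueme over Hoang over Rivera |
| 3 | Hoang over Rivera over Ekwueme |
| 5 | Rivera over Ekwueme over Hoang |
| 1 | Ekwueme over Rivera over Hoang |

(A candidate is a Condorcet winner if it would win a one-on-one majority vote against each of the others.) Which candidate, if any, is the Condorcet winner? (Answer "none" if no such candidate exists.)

none

Pairwise majorities:
Rivera vs Ekwueme: 8 to 7, Rivera.
Rivera vs Hoang: Rivera is ranked higher on 5+1 = 6 ballots, Hoang on 9. Hoang wins 9–6.
Ekwueme vs Hoang: Ekwueme is ranked higher on 5+5+1 = 11 ballots, Hoang on 4. Ekwueme wins 11–4.
Each candidate drops at least one matchup (Rivera loses to Hoang; Ekwueme loses to Rivera; Hoang loses to Ekwueme); the cycle Rivera → Ekwueme → Hoang → Rivera rules out a Condorcet winner.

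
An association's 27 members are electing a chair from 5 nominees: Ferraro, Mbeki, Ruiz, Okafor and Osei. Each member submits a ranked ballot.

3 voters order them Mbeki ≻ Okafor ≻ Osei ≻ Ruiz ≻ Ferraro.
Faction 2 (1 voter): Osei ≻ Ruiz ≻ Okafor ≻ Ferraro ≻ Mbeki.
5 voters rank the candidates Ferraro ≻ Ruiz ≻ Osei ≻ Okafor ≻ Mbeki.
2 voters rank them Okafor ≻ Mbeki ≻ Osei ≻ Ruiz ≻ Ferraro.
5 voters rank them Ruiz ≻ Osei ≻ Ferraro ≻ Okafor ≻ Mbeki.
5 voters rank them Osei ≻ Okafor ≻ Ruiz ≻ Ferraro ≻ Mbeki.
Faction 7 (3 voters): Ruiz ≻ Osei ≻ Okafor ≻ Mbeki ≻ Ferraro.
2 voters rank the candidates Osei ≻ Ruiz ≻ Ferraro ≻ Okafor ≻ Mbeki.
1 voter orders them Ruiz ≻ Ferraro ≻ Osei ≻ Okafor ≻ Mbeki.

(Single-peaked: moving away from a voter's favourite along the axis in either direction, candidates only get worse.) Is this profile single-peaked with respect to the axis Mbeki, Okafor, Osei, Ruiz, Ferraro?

Axis positions: Mbeki=1, Okafor=2, Osei=3, Ruiz=4, Ferraro=5.
Faction 1 (peak Mbeki at position 1): ranking walks positions 1-2-3-4-5, expanding outward from the peak — single-peaked.
Faction 2 (peak Osei at position 3): ranking walks positions 3-4-2-5-1, expanding outward from the peak — single-peaked.
Faction 3 (peak Ferraro at position 5): ranking walks positions 5-4-3-2-1, expanding outward from the peak — single-peaked.
Faction 4 (peak Okafor at position 2): ranking walks positions 2-1-3-4-5, expanding outward from the peak — single-peaked.
Faction 5 (peak Ruiz at position 4): ranking walks positions 4-3-5-2-1, expanding outward from the peak — single-peaked.
Faction 6 (peak Osei at position 3): ranking walks positions 3-2-4-5-1, expanding outward from the peak — single-peaked.
Faction 7 (peak Ruiz at position 4): ranking walks positions 4-3-2-1-5, expanding outward from the peak — single-peaked.
Faction 8 (peak Osei at position 3): ranking walks positions 3-4-5-2-1, expanding outward from the peak — single-peaked.
Faction 9 (peak Ruiz at position 4): ranking walks positions 4-5-3-2-1, expanding outward from the peak — single-peaked.
Every ranking is single-peaked on this axis.

yes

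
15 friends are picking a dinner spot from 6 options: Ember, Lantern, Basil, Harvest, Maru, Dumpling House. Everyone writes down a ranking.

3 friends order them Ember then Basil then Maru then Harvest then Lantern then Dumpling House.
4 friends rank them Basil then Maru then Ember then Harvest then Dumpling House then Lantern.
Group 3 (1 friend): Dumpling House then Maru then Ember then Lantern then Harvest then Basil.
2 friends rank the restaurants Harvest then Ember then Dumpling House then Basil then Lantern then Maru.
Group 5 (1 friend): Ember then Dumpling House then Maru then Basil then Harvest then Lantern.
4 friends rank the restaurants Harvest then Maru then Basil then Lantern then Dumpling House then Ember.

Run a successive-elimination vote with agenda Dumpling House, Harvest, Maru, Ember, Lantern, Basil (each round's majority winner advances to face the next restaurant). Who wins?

Basil

Round 1: Dumpling House vs Harvest — 2–13, Harvest advances.
Round 2: Harvest vs Maru — 6–9, Maru advances.
Round 3: Maru vs Ember — 9–6, Maru advances.
Round 4: Maru vs Lantern — 13–2, Maru advances.
Round 5: Maru vs Basil — 6–9, Basil advances.
Basil survives the agenda.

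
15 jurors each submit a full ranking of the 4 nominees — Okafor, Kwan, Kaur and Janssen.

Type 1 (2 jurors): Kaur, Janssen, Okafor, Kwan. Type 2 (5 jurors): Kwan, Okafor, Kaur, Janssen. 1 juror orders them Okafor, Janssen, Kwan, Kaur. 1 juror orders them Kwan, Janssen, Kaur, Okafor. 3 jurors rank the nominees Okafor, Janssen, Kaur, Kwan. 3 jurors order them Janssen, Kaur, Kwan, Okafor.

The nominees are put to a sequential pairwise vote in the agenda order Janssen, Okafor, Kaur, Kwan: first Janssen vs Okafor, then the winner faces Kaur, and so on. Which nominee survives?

Kwan

Round 1: Janssen vs Okafor — 6–9, Okafor advances.
Round 2: Okafor vs Kaur — 9–6, Okafor advances.
Round 3: Okafor vs Kwan — 6–9, Kwan advances.
The agenda winner is Kwan.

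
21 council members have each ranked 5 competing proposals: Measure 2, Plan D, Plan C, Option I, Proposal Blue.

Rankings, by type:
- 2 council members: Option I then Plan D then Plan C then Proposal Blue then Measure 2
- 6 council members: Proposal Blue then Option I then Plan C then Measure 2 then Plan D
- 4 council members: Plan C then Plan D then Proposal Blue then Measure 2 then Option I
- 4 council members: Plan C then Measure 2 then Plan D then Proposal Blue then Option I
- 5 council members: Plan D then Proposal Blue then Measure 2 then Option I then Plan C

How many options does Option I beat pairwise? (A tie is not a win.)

Option I against each rival (21 council members):
Option I vs Measure 2: Measure 2 wins 13–8.
Option I vs Plan D: Plan D wins 13–8.
Option I vs Plan C: Option I wins 13–8.
Option I vs Proposal Blue: 2 for Option I, 19 for Proposal Blue — Proposal Blue by 19–2.
Option I beats Plan C; loses to Measure 2, Plan D, Proposal Blue — 1 pairwise win.

1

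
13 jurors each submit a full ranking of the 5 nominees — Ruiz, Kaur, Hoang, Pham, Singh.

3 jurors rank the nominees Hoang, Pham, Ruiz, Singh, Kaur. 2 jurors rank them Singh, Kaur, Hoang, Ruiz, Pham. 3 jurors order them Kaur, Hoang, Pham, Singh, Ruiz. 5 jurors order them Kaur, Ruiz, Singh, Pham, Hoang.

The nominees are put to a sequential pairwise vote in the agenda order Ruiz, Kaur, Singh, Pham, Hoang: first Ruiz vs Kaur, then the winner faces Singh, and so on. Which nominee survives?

Kaur

Round 1: Ruiz vs Kaur — 3–10, Kaur advances.
Round 2: Kaur vs Singh — 8–5, Kaur advances.
Round 3: Kaur vs Pham — 10–3, Kaur advances.
Round 4: Kaur vs Hoang — 10–3, Kaur advances.
Kaur survives the agenda.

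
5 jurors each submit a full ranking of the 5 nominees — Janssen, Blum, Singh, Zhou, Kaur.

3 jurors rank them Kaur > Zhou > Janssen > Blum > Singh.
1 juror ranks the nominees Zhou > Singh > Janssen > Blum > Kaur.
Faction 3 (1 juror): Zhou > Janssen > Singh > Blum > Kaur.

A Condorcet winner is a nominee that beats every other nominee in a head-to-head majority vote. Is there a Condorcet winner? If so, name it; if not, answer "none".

Check each pair by majority over 5 ballots:
Janssen vs Blum: Janssen is ranked higher on 3+1+1 = 5 ballots, Blum on 0. Janssen wins 5–0.
Janssen vs Singh: 3+1 = 4 for Janssen, 1 for Singh — Janssen by 4–1.
Janssen vs Zhou: 0 for Janssen, 5 for Zhou — Zhou by 5–0.
Janssen–Kaur: Kaur 3–2.
Blum vs Singh: 3 for Blum, 2 for Singh — Blum by 3–2.
Blum vs Zhou: Zhou, 5–0.
Blum vs Kaur: Kaur, 3–2.
Singh vs Zhou: 0 for Singh, 5 for Zhou — Zhou by 5–0.
Singh vs Kaur: 1+1 = 2 for Singh, 3 for Kaur — Kaur by 3–2.
Zhou vs Kaur: 2 to 3, Kaur.
Kaur wins every pairwise contest, so Kaur is the Condorcet winner.

Kaur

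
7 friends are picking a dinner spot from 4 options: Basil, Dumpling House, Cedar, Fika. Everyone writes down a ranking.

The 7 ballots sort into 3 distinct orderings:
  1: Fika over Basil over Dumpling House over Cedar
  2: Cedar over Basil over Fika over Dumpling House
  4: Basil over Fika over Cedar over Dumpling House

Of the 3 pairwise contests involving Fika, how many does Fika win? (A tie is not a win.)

2

Fika against each rival (7 friends):
Fika vs Basil: Basil, 6–1.
Fika vs Dumpling House: 1+2+4 = 7 for Fika, 0 for Dumpling House — Fika by 7–0.
Fika vs Cedar: 5 to 2, Fika.
Fika beats Dumpling House, Cedar; loses to Basil — 2 pairwise wins.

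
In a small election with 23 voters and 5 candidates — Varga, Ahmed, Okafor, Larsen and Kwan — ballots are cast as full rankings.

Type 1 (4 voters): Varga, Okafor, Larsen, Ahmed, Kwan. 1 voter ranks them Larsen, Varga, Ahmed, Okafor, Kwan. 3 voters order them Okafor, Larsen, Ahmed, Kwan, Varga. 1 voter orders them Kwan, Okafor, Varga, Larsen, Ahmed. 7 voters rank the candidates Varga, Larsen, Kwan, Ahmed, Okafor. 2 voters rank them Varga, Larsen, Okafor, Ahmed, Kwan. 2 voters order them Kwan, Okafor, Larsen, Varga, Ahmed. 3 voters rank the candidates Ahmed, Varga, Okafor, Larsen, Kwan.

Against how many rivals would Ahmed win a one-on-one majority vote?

1

Ahmed against each rival (23 voters):
Ahmed–Varga: Varga 17–6.
Ahmed vs Okafor: Okafor, 12–11.
Ahmed–Larsen: Larsen 20–3.
Ahmed vs Kwan: Ahmed wins 13–10.
Ahmed beats Kwan; loses to Varga, Okafor, Larsen — 1 pairwise win.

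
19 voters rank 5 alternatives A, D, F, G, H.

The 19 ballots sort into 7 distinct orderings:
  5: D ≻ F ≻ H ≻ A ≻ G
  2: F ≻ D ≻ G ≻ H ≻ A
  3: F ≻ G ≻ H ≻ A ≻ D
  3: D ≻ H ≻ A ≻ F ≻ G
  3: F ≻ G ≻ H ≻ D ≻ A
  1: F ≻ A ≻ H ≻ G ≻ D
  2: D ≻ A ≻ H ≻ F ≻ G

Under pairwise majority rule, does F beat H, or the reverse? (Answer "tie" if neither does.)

Ballots ranking F above H: 5 + 2 + 3 + 3 + 1 = 14.
Ballots ranking H above F: 19 − 14 = 5.
F wins the head-to-head 14–5.

F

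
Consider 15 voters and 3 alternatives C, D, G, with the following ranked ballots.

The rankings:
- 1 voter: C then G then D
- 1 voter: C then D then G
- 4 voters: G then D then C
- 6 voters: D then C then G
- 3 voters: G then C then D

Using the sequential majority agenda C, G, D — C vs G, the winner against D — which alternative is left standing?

D

Round 1: C vs G — 8–7, C advances.
Round 2: C vs D — 5–10, D advances.
The agenda winner is D.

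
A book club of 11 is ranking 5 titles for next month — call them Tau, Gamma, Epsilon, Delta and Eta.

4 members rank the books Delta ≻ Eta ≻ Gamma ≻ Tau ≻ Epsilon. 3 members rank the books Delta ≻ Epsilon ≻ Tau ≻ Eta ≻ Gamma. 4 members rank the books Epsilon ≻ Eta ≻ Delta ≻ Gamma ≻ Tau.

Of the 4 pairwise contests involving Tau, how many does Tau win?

Tau against each rival (11 members):
Tau vs Gamma: 3 for Tau, 8 for Gamma — Gamma by 8–3.
Tau vs Epsilon: Epsilon, 7–4.
Tau–Delta: Delta 11–0.
Tau vs Eta: Eta wins 8–3.
Tau beats no one; loses to Gamma, Epsilon, Delta, Eta — 0 pairwise wins.

0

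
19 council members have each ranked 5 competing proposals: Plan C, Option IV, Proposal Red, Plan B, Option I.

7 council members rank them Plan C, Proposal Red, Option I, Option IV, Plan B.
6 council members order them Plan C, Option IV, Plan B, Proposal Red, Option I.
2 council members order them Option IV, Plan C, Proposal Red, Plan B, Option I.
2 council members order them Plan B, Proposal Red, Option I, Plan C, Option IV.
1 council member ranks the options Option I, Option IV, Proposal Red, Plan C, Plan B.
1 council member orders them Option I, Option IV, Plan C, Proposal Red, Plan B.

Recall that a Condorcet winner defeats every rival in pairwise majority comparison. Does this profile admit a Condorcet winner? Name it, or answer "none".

Check each pair by majority over 19 ballots:
Plan C vs Option IV: 15 to 4, Plan C.
Plan C vs Proposal Red: Plan C wins 16–3.
Plan C vs Plan B: 7+6+2+1+1 = 17 for Plan C, 2 for Plan B — Plan C by 17–2.
Plan C vs Option I: Plan C is ranked higher on 7+6+2 = 15 ballots, Option I on 4. Plan C wins 15–4.
Option IV vs Proposal Red: Option IV is ranked higher on 6+2+1+1 = 10 ballots, Proposal Red on 9. Option IV wins 10–9.
Option IV–Plan B: Option IV 17–2.
Option IV vs Option I: Option I wins 11–8.
Proposal Red vs Plan B: Proposal Red, 11–8.
Proposal Red vs Option I: 17 to 2, Proposal Red.
Plan B vs Option I: Plan B, 10–9.
Plan C beats each of Option IV, Proposal Red, Plan B, Option I — Plan C is the Condorcet winner.

Plan C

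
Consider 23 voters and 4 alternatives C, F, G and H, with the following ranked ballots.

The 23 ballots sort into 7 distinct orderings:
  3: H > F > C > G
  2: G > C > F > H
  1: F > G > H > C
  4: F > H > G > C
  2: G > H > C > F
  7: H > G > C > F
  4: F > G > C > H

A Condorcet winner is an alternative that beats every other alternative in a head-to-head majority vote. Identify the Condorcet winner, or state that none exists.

Head-to-head results (23 voters):
C vs F: C is ranked higher on 2+2+7 = 11 ballots, F on 12. F wins 12–11.
C vs G: C is ranked higher on 3 ballots, G on 20. G wins 20–3.
C vs H: 2+4 = 6 for C, 17 for H — H by 17–6.
F vs G: 12 to 11, F.
F vs H: H wins 12–11.
G vs H: G preferred on 2+1+2+4 = 9 ballots; H wins 14–9.
Only H has no losses; H is the Condorcet winner.

H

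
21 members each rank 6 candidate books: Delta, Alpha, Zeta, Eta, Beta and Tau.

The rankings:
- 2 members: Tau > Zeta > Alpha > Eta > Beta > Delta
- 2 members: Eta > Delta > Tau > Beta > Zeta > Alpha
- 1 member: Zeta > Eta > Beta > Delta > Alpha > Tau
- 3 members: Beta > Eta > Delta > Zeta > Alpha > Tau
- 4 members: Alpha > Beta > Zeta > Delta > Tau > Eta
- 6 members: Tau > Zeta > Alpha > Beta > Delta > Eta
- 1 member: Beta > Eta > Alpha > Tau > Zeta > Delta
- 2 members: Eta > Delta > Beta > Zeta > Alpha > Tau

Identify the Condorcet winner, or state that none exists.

none

Check each pair by majority over 21 ballots:
Delta vs Alpha: Alpha wins 13–8.
Delta vs Zeta: 2+3+2 = 7 for Delta, 14 for Zeta — Zeta by 14–7.
Delta vs Eta: 10 to 11, Eta.
Delta vs Beta: Delta is ranked higher on 2+2 = 4 ballots, Beta on 17. Beta wins 17–4.
Delta vs Tau: 2+1+3+4+2 = 12 for Delta, 9 for Tau — Delta by 12–9.
Alpha vs Zeta: Alpha is ranked higher on 4+1 = 5 ballots, Zeta on 16. Zeta wins 16–5.
Alpha vs Eta: Alpha preferred on 2+4+6 = 12 ballots; Alpha wins 12–9.
Alpha vs Beta: Alpha wins 12–9.
Alpha vs Tau: 1+3+4+1+2 = 11 for Alpha, 10 for Tau — Alpha by 11–10.
Zeta vs Eta: Zeta is ranked higher on 2+1+4+6 = 13 ballots, Eta on 8. Zeta wins 13–8.
Zeta vs Beta: 2+1+6 = 9 for Zeta, 12 for Beta — Beta by 12–9.
Zeta–Tau: Tau 11–10.
Eta vs Beta: Beta, 14–7.
Eta vs Tau: 9 to 12, Tau.
Beta vs Tau: Beta wins 11–10.
Every book loses at least once (Delta loses to Alpha; Alpha loses to Zeta; Zeta loses to Beta; Eta loses to Alpha; Beta loses to Alpha; Tau loses to Delta). The majority relation contains the cycle Delta beats Tau beats Zeta beats Delta, so there is no Condorcet winner.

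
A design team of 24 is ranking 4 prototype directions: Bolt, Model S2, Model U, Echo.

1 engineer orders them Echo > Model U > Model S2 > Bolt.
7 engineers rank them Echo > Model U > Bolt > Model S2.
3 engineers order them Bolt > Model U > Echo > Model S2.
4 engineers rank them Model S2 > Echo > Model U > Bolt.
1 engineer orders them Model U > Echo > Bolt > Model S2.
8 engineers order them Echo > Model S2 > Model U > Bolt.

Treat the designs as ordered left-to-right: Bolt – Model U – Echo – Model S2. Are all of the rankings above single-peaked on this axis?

Axis positions: Bolt=1, Model U=2, Echo=3, Model S2=4.
Ballot type 1 (peak Echo at position 3): ranking walks positions 3-2-4-1, expanding outward from the peak — single-peaked.
Ballot type 2 (peak Echo at position 3): ranking walks positions 3-2-1-4, expanding outward from the peak — single-peaked.
Ballot type 3 (peak Bolt at position 1): ranking walks positions 1-2-3-4, expanding outward from the peak — single-peaked.
Ballot type 4 (peak Model S2 at position 4): ranking walks positions 4-3-2-1, expanding outward from the peak — single-peaked.
Ballot type 5 (peak Model U at position 2): ranking walks positions 2-3-1-4, expanding outward from the peak — single-peaked.
Ballot type 6 (peak Echo at position 3): ranking walks positions 3-4-2-1, expanding outward from the peak — single-peaked.
Every ranking is single-peaked on this axis.

yes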